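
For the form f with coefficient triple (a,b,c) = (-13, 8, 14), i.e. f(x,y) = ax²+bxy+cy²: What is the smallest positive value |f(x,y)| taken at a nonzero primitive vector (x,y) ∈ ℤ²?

river: ρ → (14,20,-7)
river: ρ → (-7,22,11)
river: ρ → (11,22,-7)
river: ρ → (-7,20,14)
river: ρ → (14,8,-13)
river: ρ → (-13,18,9)
river: ρ → (9,18,-13)
river: ρ → (-13,8,14)
closes: descent 0, river 8
min |a| on river = 7

7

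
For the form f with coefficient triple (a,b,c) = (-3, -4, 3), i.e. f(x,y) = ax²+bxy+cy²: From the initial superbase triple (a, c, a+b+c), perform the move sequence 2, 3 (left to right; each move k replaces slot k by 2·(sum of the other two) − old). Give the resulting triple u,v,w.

start (-3,3,-4) = (f(1,0),f(0,1),f(1,1))
replace slot 2: 2·((-3)+(-4)) − 3 = -17 → (-3,-17,-4)
replace slot 3: 2·((-3)+(-17)) − (-4) = -36 → (-3,-17,-36)

-3,-17,-36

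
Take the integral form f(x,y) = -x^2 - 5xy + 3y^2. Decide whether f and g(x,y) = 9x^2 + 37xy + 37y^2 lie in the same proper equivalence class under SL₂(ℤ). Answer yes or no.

D₁ = 37, D₂ = 37
river cycle of f (length 6): (3, 5, -1), (-1, 5, 3), (3, 1, -3), (-3, 5, 1), (1, 5, -3), (-3, 1, 3)
river cycle of g (length 6): (-1, 5, 3), (3, 1, -3), (-3, 5, 1), (1, 5, -3), (-3, 1, 3), (3, 5, -1)
cycles coincide ⇒ equivalent

yes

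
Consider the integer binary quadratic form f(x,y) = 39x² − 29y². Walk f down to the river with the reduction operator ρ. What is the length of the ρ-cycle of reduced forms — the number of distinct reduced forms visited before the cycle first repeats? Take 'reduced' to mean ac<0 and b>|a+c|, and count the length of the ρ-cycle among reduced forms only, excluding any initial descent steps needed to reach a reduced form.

D = 4524, ⌊√D⌋ = 67
descent: ρ → (-29,58,10)  [lands on river]
river: ρ → (10,62,-17)
river: ρ → (-17,40,43)
river: ρ → (43,46,-14)
river: ρ → (-14,66,3)
river: ρ → (3,66,-14)
river: ρ → (-14,46,43)
river: ρ → (43,40,-17)
river: ρ → (-17,62,10)
river: ρ → (10,58,-29)
ρ-cycle length = 10 (tail of 1 descent step not counted)

10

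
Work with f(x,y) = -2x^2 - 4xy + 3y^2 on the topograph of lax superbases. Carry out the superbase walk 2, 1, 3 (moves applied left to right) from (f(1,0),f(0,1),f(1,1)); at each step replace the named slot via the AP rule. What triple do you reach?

start (-2,3,-3) = (f(1,0),f(0,1),f(1,1))
replace slot 2: 2·((-2)+(-3)) − 3 = -13 → (-2,-13,-3)
replace slot 1: 2·((-13)+(-3)) − (-2) = -30 → (-30,-13,-3)
replace slot 3: 2·((-30)+(-13)) − (-3) = -83 → (-30,-13,-83)

-30,-13,-83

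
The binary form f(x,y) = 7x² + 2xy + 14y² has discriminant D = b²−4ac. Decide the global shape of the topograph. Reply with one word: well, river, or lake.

D = b²−4ac = 2² − 4·7·14 = -388
D < 0 ⇒ definite ⇒ every region one sign ⇒ single well

well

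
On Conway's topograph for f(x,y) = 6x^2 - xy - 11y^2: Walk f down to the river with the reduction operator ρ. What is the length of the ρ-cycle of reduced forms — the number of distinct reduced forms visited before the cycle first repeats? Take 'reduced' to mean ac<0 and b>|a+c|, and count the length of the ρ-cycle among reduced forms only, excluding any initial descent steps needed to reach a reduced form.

D = 265, ⌊√D⌋ = 16
descent: ρ → (-11,1,6)
descent: ρ → (6,11,-6)  [lands on river]
river: ρ → (-6,13,4)
river: ρ → (4,11,-9)
river: ρ → (-9,7,6)
river: ρ → (6,5,-10)
river: ρ → (-10,15,1)
river: ρ → (1,15,-10)
river: ρ → (-10,5,6)
river: ρ → (6,7,-9)
river: ρ → (-9,11,4)
river: ρ → (4,13,-6)
river: ρ → (-6,11,6)
river: ρ → (6,13,-4)
river: ρ → (-4,11,9)
river: ρ → (9,7,-6)
river: ρ → (-6,5,10)
river: ρ → (10,15,-1)
river: ρ → (-1,15,10)
river: ρ → (10,5,-6)
river: ρ → (-6,7,9)
river: ρ → (9,11,-4)
river: ρ → (-4,13,6)
ρ-cycle length = 22 (tail of 2 descent steps not counted)

22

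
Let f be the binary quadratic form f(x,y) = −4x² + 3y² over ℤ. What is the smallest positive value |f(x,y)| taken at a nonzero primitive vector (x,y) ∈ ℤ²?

descent: ρ → (3,6,-1)  [lands on river]
river: ρ → (-1,6,3)
closes: descent 1, river 2
min |a| on river = 1

1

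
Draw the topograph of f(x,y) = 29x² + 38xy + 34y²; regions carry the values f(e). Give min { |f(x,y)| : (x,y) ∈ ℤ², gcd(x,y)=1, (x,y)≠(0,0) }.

translate: b→-20 (≡38 mod 58), so (29,38,34)→(29,-20,25)
flip: (29,-20,25)→(25,20,29)
reduced (well bottom): (25,20,29) with a≤c, −a<b≤a
well minimum = a = 25

25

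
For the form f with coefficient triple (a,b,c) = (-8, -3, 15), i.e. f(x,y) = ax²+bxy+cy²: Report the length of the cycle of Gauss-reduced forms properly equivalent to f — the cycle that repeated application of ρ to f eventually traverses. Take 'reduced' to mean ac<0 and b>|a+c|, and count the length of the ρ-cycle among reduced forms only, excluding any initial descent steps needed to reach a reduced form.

D = 489, ⌊√D⌋ = 22
descent: ρ → (15,3,-8)
descent: ρ → (-8,13,10)  [lands on river]
river: ρ → (10,7,-11)
river: ρ → (-11,15,6)
river: ρ → (6,21,-2)
river: ρ → (-2,19,16)
river: ρ → (16,13,-5)
river: ρ → (-5,17,10)
river: ρ → (10,3,-12)
river: ρ → (-12,21,1)
river: ρ → (1,21,-12)
river: ρ → (-12,3,10)
river: ρ → (10,17,-5)
river: ρ → (-5,13,16)
river: ρ → (16,19,-2)
river: ρ → (-2,21,6)
river: ρ → (6,15,-11)
river: ρ → (-11,7,10)
river: ρ → (10,13,-8)
river: ρ → (-8,19,4)
river: ρ → (4,21,-3)
river: ρ → (-3,21,4)
river: ρ → (4,19,-8)
ρ-cycle length = 22 (tail of 2 descent steps not counted)

22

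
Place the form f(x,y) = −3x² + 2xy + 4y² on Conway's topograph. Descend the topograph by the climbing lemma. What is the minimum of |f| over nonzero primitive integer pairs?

river: ρ → (4,6,-1)
river: ρ → (-1,6,4)
river: ρ → (4,2,-3)
river: ρ → (-3,4,3)
river: ρ → (3,2,-4)
river: ρ → (-4,6,1)
river: ρ → (1,6,-4)
river: ρ → (-4,2,3)
river: ρ → (3,4,-3)
river: ρ → (-3,2,4)
closes: descent 0, river 10
min |a| on river = 1

1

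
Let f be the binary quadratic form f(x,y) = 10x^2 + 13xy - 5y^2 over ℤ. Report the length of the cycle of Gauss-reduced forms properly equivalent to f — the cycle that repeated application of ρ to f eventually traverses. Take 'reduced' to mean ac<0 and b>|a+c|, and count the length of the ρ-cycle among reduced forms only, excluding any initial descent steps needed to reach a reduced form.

D = 369, ⌊√D⌋ = 19
river: ρ → (-5,17,4)
river: ρ → (4,15,-9)
river: ρ → (-9,3,10)
river: ρ → (10,17,-2)
river: ρ → (-2,19,1)
river: ρ → (1,19,-2)
river: ρ → (-2,17,10)
river: ρ → (10,3,-9)
river: ρ → (-9,15,4)
river: ρ → (4,17,-5)
river: ρ → (-5,13,10)
river: ρ → (10,7,-8)
river: ρ → (-8,9,9)
river: ρ → (9,9,-8)
river: ρ → (-8,7,10)
river: ρ → (10,13,-5)
ρ-cycle length = 16 (tail of 0 descent steps not counted)

16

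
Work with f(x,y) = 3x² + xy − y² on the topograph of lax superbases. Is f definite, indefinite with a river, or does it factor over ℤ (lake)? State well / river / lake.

D = b²−4ac = 1² − 4·3·(-1) = 13
D > 0 non-square ⇒ indefinite ⇒ periodic river

river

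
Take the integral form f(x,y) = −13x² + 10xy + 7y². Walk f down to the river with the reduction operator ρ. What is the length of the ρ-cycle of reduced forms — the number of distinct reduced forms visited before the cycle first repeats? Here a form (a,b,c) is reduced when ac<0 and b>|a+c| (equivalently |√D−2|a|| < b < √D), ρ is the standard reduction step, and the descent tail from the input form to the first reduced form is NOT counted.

D = 464, ⌊√D⌋ = 21
river: ρ → (7,18,-5)
river: ρ → (-5,12,16)
river: ρ → (16,20,-1)
river: ρ → (-1,20,16)
river: ρ → (16,12,-5)
river: ρ → (-5,18,7)
river: ρ → (7,10,-13)
river: ρ → (-13,16,4)
river: ρ → (4,16,-13)
river: ρ → (-13,10,7)
ρ-cycle length = 10 (tail of 0 descent steps not counted)

10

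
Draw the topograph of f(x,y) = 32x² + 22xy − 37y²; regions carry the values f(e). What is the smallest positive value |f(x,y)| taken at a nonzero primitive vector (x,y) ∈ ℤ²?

river: ρ → (-37,52,17)
river: ρ → (17,50,-40)
river: ρ → (-40,30,27)
river: ρ → (27,24,-43)
river: ρ → (-43,62,8)
river: ρ → (8,66,-27)
river: ρ → (-27,42,32)
river: ρ → (32,22,-37)
closes: descent 0, river 8
min |a| on river = 8

8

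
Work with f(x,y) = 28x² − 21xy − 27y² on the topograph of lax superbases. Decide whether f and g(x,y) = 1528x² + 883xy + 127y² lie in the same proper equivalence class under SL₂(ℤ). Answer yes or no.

D₁ = 3465, D₂ = 3465
river cycle of f (length 14): (-27, 21, 28), (28, 35, -20), (-20, 45, 18), (18, 27, -38), (-38, 49, 7), (7, 49, -38), (-38, 27, 18), (18, 45, -20), (-20, 35, 28), (28, 21, -27), … (4 more)
river cycle of g (length 14): (22, 33, -27), (-27, 21, 28), (28, 35, -20), (-20, 45, 18), (18, 27, -38), (-38, 49, 7), (7, 49, -38), (-38, 27, 18), (18, 45, -20), (-20, 35, 28), … (4 more)
cycles coincide ⇒ equivalent

yes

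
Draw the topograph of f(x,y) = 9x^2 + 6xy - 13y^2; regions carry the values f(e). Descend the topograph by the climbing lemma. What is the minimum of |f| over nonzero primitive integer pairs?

river: ρ → (-13,20,2)
river: ρ → (2,20,-13)
river: ρ → (-13,6,9)
river: ρ → (9,12,-10)
river: ρ → (-10,8,11)
river: ρ → (11,14,-7)
river: ρ → (-7,14,11)
river: ρ → (11,8,-10)
river: ρ → (-10,12,9)
river: ρ → (9,6,-13)
closes: descent 0, river 10
min |a| on river = 2

2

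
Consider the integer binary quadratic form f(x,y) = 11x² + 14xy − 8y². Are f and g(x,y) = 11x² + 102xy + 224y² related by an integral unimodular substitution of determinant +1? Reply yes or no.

D₁ = 548, D₂ = 548
river cycle of f (length 18): (-8, 18, 7), (7, 10, -16), (-16, 22, 1), (1, 22, -16), (-16, 10, 7), (7, 18, -8), (-8, 14, 11), (11, 8, -11), (-11, 14, 8), (8, 18, -7), … (8 more)
river cycle of g (length 18): (11, 14, -8), (-8, 18, 7), (7, 10, -16), (-16, 22, 1), (1, 22, -16), (-16, 10, 7), (7, 18, -8), (-8, 14, 11), (11, 8, -11), (-11, 14, 8), … (8 more)
cycles coincide ⇒ equivalent

yes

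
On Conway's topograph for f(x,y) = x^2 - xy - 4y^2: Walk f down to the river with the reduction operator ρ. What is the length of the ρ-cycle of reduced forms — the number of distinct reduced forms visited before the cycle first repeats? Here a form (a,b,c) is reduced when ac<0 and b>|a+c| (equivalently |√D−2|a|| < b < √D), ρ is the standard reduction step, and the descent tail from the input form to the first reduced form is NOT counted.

D = 17, ⌊√D⌋ = 4
descent: ρ → (-4,1,1)
descent: ρ → (1,3,-2)  [lands on river]
river: ρ → (-2,1,2)
river: ρ → (2,3,-1)
river: ρ → (-1,3,2)
river: ρ → (2,1,-2)
river: ρ → (-2,3,1)
ρ-cycle length = 6 (tail of 2 descent steps not counted)

6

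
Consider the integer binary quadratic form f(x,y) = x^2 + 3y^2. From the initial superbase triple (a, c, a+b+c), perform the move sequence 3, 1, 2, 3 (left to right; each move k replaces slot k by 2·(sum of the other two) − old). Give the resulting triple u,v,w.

start (1,3,4) = (f(1,0),f(0,1),f(1,1))
replace slot 3: 2·(1+3) − 4 = 4 → (1,3,4)
replace slot 1: 2·(3+4) − 1 = 13 → (13,3,4)
replace slot 2: 2·(13+4) − 3 = 31 → (13,31,4)
replace slot 3: 2·(13+31) − 4 = 84 → (13,31,84)

13,31,84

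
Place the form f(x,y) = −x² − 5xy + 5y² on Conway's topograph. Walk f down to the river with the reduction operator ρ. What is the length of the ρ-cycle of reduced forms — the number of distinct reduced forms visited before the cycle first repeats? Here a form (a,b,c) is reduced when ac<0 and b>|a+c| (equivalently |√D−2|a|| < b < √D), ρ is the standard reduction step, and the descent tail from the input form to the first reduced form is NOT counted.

D = 45, ⌊√D⌋ = 6
descent: ρ → (5,5,-1)  [lands on river]
river: ρ → (-1,5,5)
ρ-cycle length = 2 (tail of 1 descent step not counted)

2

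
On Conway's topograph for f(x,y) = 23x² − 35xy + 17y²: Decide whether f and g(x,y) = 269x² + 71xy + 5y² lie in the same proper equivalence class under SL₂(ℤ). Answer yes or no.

D₁ = -339, D₂ = -339
f: translate: b→11 (≡-35 mod 46), so (23,-35,17)→(23,11,5)
f: flip: (23,11,5)→(5,-11,23)
f: translate: b→-1 (≡-11 mod 10), so (5,-11,23)→(5,-1,17)
f: reduced (well bottom): (5,-1,17) with a≤c, −a<b≤a
g: flip: (269,71,5)→(5,-71,269)
g: translate: b→-1 (≡-71 mod 10), so (5,-71,269)→(5,-1,17)
g: reduced (well bottom): (5,-1,17) with a≤c, −a<b≤a
reduced forms (5, -1, 17) vs (5, -1, 17) ⇒ equivalent

yes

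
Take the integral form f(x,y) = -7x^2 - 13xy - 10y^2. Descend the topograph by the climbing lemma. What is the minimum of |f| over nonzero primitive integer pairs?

translate: b→-1 (≡13 mod 14), so (7,13,10)→(7,-1,4)
flip: (7,-1,4)→(4,1,7)
reduced (well bottom): (4,1,7) with a≤c, −a<b≤a
well minimum |f| = |-4| = 4 (negative-definite)

4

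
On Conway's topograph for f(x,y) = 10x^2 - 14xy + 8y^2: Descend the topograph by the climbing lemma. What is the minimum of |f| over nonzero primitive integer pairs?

translate: b→6 (≡-14 mod 20), so (10,-14,8)→(10,6,4)
flip: (10,6,4)→(4,-6,10)
translate: b→2 (≡-6 mod 8), so (4,-6,10)→(4,2,8)
reduced (well bottom): (4,2,8) with a≤c, −a<b≤a
well minimum = a = 4

4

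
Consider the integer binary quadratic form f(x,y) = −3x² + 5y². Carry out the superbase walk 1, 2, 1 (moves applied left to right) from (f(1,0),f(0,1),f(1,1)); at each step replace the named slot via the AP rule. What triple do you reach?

start (-3,5,2) = (f(1,0),f(0,1),f(1,1))
replace slot 1: 2·(5+2) − (-3) = 17 → (17,5,2)
replace slot 2: 2·(17+2) − 5 = 33 → (17,33,2)
replace slot 1: 2·(33+2) − 17 = 53 → (53,33,2)

53,33,2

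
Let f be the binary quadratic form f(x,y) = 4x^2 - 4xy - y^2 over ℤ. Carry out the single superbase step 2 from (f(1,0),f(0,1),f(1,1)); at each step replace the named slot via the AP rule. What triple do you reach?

start (4,-1,-1) = (f(1,0),f(0,1),f(1,1))
replace slot 2: 2·(4+(-1)) − (-1) = 7 → (4,7,-1)

4,7,-1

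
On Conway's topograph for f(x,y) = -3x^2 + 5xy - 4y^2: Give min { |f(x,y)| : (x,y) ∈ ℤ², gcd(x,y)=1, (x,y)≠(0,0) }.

translate: b→1 (≡-5 mod 6), so (3,-5,4)→(3,1,2)
flip: (3,1,2)→(2,-1,3)
reduced (well bottom): (2,-1,3) with a≤c, −a<b≤a
well minimum |f| = |-2| = 2 (negative-definite)

2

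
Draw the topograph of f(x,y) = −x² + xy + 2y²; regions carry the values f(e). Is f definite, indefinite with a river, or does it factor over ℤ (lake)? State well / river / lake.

D = b²−4ac = 1² − 4·(-1)·2 = 9
D = 3² is a perfect square ⇒ form factors over ℤ ⇒ lakes

lake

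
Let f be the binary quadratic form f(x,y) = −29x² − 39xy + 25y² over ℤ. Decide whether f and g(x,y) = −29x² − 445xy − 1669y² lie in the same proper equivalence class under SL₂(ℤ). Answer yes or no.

D₁ = 4421, D₂ = 4421
river cycle of f (length 46): (25, 39, -29), (-29, 19, 35), (35, 51, -13), (-13, 53, 31), (31, 9, -35), (-35, 61, 5), (5, 59, -47), (-47, 35, 17), (17, 33, -49), (-49, 65, 1), … (36 more)
river cycle of g (length 46): (-29, 19, 35), (35, 51, -13), (-13, 53, 31), (31, 9, -35), (-35, 61, 5), (5, 59, -47), (-47, 35, 17), (17, 33, -49), (-49, 65, 1), (1, 65, -49), … (36 more)
cycles coincide ⇒ equivalent

yes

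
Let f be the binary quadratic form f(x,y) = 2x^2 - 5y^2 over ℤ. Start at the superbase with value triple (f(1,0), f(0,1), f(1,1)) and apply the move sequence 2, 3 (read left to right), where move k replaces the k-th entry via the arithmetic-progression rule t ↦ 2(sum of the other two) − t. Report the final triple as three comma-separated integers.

start (2,-5,-3) = (f(1,0),f(0,1),f(1,1))
replace slot 2: 2·(2+(-3)) − (-5) = 3 → (2,3,-3)
replace slot 3: 2·(2+3) − (-3) = 13 → (2,3,13)

2,3,13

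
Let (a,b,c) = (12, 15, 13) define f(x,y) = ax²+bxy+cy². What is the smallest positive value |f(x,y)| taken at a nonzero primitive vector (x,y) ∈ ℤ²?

translate: b→-9 (≡15 mod 24), so (12,15,13)→(12,-9,10)
flip: (12,-9,10)→(10,9,12)
reduced (well bottom): (10,9,12) with a≤c, −a<b≤a
well minimum = a = 10

10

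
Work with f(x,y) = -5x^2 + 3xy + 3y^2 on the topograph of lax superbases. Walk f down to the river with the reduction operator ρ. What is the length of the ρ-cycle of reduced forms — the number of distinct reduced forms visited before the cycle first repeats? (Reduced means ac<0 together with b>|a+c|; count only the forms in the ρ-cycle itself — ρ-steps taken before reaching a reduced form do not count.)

D = 69, ⌊√D⌋ = 8
river: ρ → (3,3,-5)
river: ρ → (-5,7,1)
river: ρ → (1,7,-5)
river: ρ → (-5,3,3)
ρ-cycle length = 4 (tail of 0 descent steps not counted)

4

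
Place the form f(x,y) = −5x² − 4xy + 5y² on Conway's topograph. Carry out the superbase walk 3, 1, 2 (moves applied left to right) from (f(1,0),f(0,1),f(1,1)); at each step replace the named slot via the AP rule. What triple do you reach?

start (-5,5,-4) = (f(1,0),f(0,1),f(1,1))
replace slot 3: 2·((-5)+5) − (-4) = 4 → (-5,5,4)
replace slot 1: 2·(5+4) − (-5) = 23 → (23,5,4)
replace slot 2: 2·(23+4) − 5 = 49 → (23,49,4)

23,49,4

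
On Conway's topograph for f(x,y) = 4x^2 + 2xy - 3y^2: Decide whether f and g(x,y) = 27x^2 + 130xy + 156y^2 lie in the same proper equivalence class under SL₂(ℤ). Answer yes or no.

D₁ = 52, D₂ = 52
river cycle of f (length 10): (-3, 4, 3), (3, 2, -4), (-4, 6, 1), (1, 6, -4), (-4, 2, 3), (3, 4, -3), (-3, 2, 4), (4, 6, -1), (-1, 6, 4), (4, 2, -3)
river cycle of g (length 10): (4, 2, -3), (-3, 4, 3), (3, 2, -4), (-4, 6, 1), (1, 6, -4), (-4, 2, 3), (3, 4, -3), (-3, 2, 4), (4, 6, -1), (-1, 6, 4)
cycles coincide ⇒ equivalent

yes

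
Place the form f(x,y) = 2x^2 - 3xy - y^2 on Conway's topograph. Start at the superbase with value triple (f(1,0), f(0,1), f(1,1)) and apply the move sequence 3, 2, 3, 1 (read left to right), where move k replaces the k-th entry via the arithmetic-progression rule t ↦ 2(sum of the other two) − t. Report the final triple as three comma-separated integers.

start (2,-1,-2) = (f(1,0),f(0,1),f(1,1))
replace slot 3: 2·(2+(-1)) − (-2) = 4 → (2,-1,4)
replace slot 2: 2·(2+4) − (-1) = 13 → (2,13,4)
replace slot 3: 2·(2+13) − 4 = 26 → (2,13,26)
replace slot 1: 2·(13+26) − 2 = 76 → (76,13,26)

76,13,26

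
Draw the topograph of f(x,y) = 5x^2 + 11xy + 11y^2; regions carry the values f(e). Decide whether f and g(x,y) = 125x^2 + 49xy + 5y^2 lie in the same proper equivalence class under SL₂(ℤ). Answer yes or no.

D₁ = -99, D₂ = -99
f: translate: b→1 (≡11 mod 10), so (5,11,11)→(5,1,5)
f: reduced (well bottom): (5,1,5) with a≤c, −a<b≤a
g: flip: (125,49,5)→(5,-49,125)
g: translate: b→1 (≡-49 mod 10), so (5,-49,125)→(5,1,5)
g: reduced (well bottom): (5,1,5) with a≤c, −a<b≤a
reduced forms (5, 1, 5) vs (5, 1, 5) ⇒ equivalent

yes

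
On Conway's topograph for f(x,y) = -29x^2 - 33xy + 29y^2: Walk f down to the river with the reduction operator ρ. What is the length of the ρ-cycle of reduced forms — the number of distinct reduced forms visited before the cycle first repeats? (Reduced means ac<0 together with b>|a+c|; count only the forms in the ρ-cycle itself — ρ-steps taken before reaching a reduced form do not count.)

D = 4453, ⌊√D⌋ = 66
descent: ρ → (29,33,-29)  [lands on river]
river: ρ → (-29,25,33)
river: ρ → (33,41,-21)
river: ρ → (-21,43,31)
river: ρ → (31,19,-33)
river: ρ → (-33,47,17)
river: ρ → (17,55,-21)
river: ρ → (-21,29,43)
river: ρ → (43,57,-7)
river: ρ → (-7,55,51)
river: ρ → (51,47,-11)
river: ρ → (-11,63,11)
river: ρ → (11,47,-51)
river: ρ → (-51,55,7)
river: ρ → (7,57,-43)
river: ρ → (-43,29,21)
river: ρ → (21,55,-17)
river: ρ → (-17,47,33)
river: ρ → (33,19,-31)
river: ρ → (-31,43,21)
river: ρ → (21,41,-33)
river: ρ → (-33,25,29)
ρ-cycle length = 22 (tail of 1 descent step not counted)

22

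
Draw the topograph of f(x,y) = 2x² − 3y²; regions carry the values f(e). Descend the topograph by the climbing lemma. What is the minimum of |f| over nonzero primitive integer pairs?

descent: ρ → (-3,0,2)
descent: ρ → (2,4,-1)  [lands on river]
river: ρ → (-1,4,2)
closes: descent 2, river 2
min |a| on river = 1

1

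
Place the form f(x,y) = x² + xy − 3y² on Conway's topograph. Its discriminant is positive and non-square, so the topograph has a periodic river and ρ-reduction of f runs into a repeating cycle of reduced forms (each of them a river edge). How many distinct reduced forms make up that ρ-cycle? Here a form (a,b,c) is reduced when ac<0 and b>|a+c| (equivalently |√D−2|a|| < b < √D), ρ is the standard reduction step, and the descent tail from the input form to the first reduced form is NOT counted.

D = 13, ⌊√D⌋ = 3
descent: ρ → (-3,-1,1)
descent: ρ → (1,3,-1)  [lands on river]
river: ρ → (-1,3,1)
ρ-cycle length = 2 (tail of 2 descent steps not counted)

2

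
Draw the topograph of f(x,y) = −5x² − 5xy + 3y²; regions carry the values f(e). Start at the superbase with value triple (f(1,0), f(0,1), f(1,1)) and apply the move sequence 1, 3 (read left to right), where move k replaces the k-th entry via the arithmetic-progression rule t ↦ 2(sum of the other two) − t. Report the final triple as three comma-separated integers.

start (-5,3,-7) = (f(1,0),f(0,1),f(1,1))
replace slot 1: 2·(3+(-7)) − (-5) = -3 → (-3,3,-7)
replace slot 3: 2·((-3)+3) − (-7) = 7 → (-3,3,7)

-3,3,7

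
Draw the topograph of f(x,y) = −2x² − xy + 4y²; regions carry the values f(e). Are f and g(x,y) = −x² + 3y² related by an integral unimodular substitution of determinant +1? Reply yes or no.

D₁ = 33, D₂ = 12
discriminants differ ⇒ not SL₂(ℤ)-equivalent

no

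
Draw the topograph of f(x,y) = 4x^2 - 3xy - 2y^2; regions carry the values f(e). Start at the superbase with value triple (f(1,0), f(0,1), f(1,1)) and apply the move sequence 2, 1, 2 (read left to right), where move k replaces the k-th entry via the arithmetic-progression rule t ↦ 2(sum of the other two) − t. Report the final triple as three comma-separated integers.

start (4,-2,-1) = (f(1,0),f(0,1),f(1,1))
replace slot 2: 2·(4+(-1)) − (-2) = 8 → (4,8,-1)
replace slot 1: 2·(8+(-1)) − 4 = 10 → (10,8,-1)
replace slot 2: 2·(10+(-1)) − 8 = 10 → (10,10,-1)

10,10,-1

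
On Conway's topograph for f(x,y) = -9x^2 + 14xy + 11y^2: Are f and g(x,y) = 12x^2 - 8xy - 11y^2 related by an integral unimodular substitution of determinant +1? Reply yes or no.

D₁ = 592, D₂ = 592
river cycle of f (length 6): (11, 8, -12), (-12, 16, 7), (7, 12, -16), (-16, 20, 3), (3, 22, -9), (-9, 14, 11)
river cycle of g (length 6): (-11, 8, 12), (12, 16, -7), (-7, 12, 16), (16, 20, -3), (-3, 22, 9), (9, 14, -11)
cycles differ ⇒ inequivalent

no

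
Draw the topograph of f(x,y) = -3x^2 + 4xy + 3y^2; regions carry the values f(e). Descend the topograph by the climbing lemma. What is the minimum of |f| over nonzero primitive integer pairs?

river: ρ → (3,2,-4)
river: ρ → (-4,6,1)
river: ρ → (1,6,-4)
river: ρ → (-4,2,3)
river: ρ → (3,4,-3)
river: ρ → (-3,2,4)
river: ρ → (4,6,-1)
river: ρ → (-1,6,4)
river: ρ → (4,2,-3)
river: ρ → (-3,4,3)
closes: descent 0, river 10
min |a| on river = 1

1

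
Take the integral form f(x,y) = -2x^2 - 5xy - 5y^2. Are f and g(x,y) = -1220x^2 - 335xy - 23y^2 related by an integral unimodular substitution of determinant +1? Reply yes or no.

D₁ = -15, D₂ = -15
f is negative-definite; reduce −f:
−f: translate: b→1 (≡5 mod 4), so (2,5,5)→(2,1,2)
−f: reduced (well bottom): (2,1,2) with a≤c, −a<b≤a
flip sign back: reduced form of f is (-2,-1,-2)
g is negative-definite; reduce −g:
−g: flip: (1220,335,23)→(23,-335,1220)
−g: translate: b→-13 (≡-335 mod 46), so (23,-335,1220)→(23,-13,2)
−g: flip: (23,-13,2)→(2,13,23)
−g: translate: b→1 (≡13 mod 4), so (2,13,23)→(2,1,2)
−g: reduced (well bottom): (2,1,2) with a≤c, −a<b≤a
flip sign back: reduced form of g is (-2,-1,-2)
reduced forms (-2, -1, -2) vs (-2, -1, -2) ⇒ equivalent

yes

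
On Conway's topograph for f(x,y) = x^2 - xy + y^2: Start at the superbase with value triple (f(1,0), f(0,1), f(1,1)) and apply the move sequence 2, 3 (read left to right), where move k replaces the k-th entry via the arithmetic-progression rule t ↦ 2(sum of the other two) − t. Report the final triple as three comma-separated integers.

start (1,1,1) = (f(1,0),f(0,1),f(1,1))
replace slot 2: 2·(1+1) − 1 = 3 → (1,3,1)
replace slot 3: 2·(1+3) − 1 = 7 → (1,3,7)

1,3,7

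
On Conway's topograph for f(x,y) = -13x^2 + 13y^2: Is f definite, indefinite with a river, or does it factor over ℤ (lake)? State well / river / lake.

D = b²−4ac = 0² − 4·(-13)·13 = 676
D = 26² is a perfect square ⇒ form factors over ℤ ⇒ lakes

lake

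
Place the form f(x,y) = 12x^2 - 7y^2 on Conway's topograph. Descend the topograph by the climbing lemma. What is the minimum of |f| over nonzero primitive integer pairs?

descent: ρ → (-7,14,5)  [lands on river]
river: ρ → (5,16,-4)
river: ρ → (-4,16,5)
river: ρ → (5,14,-7)
closes: descent 1, river 4
min |a| on river = 4

4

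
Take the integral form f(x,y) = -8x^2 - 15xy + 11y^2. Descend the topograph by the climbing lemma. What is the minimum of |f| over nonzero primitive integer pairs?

descent: ρ → (11,15,-8)  [lands on river]
river: ρ → (-8,17,9)
river: ρ → (9,19,-6)
river: ρ → (-6,17,12)
river: ρ → (12,7,-11)
river: ρ → (-11,15,8)
river: ρ → (8,17,-9)
river: ρ → (-9,19,6)
river: ρ → (6,17,-12)
river: ρ → (-12,7,11)
closes: descent 1, river 10
min |a| on river = 6

6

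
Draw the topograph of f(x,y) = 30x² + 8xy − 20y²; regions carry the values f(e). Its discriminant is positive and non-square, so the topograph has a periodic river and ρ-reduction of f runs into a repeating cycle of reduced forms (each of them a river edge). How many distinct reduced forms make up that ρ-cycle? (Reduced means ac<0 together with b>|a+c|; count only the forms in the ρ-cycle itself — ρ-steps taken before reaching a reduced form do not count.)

D = 2464, ⌊√D⌋ = 49
descent: ρ → (-20,32,18)  [lands on river]
river: ρ → (18,40,-12)
river: ρ → (-12,32,30)
river: ρ → (30,28,-14)
river: ρ → (-14,28,30)
river: ρ → (30,32,-12)
river: ρ → (-12,40,18)
river: ρ → (18,32,-20)
river: ρ → (-20,48,2)
river: ρ → (2,48,-20)
ρ-cycle length = 10 (tail of 1 descent step not counted)

10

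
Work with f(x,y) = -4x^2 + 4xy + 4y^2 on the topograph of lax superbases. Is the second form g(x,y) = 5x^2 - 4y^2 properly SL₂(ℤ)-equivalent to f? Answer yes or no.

D₁ = 80, D₂ = 80
river cycle of f (length 2): (4, 4, -4), (-4, 4, 4)
river cycle of g (length 2): (-4, 8, 1), (1, 8, -4)
cycles differ ⇒ inequivalent

no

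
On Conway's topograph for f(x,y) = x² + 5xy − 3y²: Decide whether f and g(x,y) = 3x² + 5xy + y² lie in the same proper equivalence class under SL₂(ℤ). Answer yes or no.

D₁ = 37, D₂ = 13
discriminants differ ⇒ not SL₂(ℤ)-equivalent

no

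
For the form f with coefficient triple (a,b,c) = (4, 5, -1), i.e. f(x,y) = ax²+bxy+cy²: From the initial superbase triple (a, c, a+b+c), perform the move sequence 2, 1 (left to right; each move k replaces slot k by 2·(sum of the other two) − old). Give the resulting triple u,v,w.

start (4,-1,8) = (f(1,0),f(0,1),f(1,1))
replace slot 2: 2·(4+8) − (-1) = 25 → (4,25,8)
replace slot 1: 2·(25+8) − 4 = 62 → (62,25,8)

62,25,8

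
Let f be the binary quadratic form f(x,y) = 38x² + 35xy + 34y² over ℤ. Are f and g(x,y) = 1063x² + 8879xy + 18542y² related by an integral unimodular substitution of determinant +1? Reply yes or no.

D₁ = -3943, D₂ = -3943
f: flip: (38,35,34)→(34,-35,38)
f: translate: b→33 (≡-35 mod 68), so (34,-35,38)→(34,33,37)
f: reduced (well bottom): (34,33,37) with a≤c, −a<b≤a
g: translate: b→375 (≡8879 mod 2126), so (1063,8879,18542)→(1063,375,34)
g: flip: (1063,375,34)→(34,-375,1063)
g: translate: b→33 (≡-375 mod 68), so (34,-375,1063)→(34,33,37)
g: reduced (well bottom): (34,33,37) with a≤c, −a<b≤a
reduced forms (34, 33, 37) vs (34, 33, 37) ⇒ equivalent

yes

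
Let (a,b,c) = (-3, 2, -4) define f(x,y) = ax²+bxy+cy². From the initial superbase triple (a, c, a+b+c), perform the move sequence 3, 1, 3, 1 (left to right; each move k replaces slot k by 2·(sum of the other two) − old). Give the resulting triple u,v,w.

start (-3,-4,-5) = (f(1,0),f(0,1),f(1,1))
replace slot 3: 2·((-3)+(-4)) − (-5) = -9 → (-3,-4,-9)
replace slot 1: 2·((-4)+(-9)) − (-3) = -23 → (-23,-4,-9)
replace slot 3: 2·((-23)+(-4)) − (-9) = -45 → (-23,-4,-45)
replace slot 1: 2·((-4)+(-45)) − (-23) = -75 → (-75,-4,-45)

-75,-4,-45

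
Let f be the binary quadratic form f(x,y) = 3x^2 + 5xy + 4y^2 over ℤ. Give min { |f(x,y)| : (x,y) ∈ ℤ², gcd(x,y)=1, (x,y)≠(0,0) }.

translate: b→-1 (≡5 mod 6), so (3,5,4)→(3,-1,2)
flip: (3,-1,2)→(2,1,3)
reduced (well bottom): (2,1,3) with a≤c, −a<b≤a
well minimum = a = 2

2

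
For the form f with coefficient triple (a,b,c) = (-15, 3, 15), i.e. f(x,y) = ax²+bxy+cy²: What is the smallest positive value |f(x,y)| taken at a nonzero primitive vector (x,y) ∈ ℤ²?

river: ρ → (15,27,-3)
river: ρ → (-3,27,15)
river: ρ → (15,3,-15)
river: ρ → (-15,27,3)
river: ρ → (3,27,-15)
river: ρ → (-15,3,15)
closes: descent 0, river 6
min |a| on river = 3

3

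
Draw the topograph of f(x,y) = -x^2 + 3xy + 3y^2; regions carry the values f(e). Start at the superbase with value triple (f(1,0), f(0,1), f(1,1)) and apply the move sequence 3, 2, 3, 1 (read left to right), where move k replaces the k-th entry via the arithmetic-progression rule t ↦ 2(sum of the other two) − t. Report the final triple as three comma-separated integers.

start (-1,3,5) = (f(1,0),f(0,1),f(1,1))
replace slot 3: 2·((-1)+3) − 5 = -1 → (-1,3,-1)
replace slot 2: 2·((-1)+(-1)) − 3 = -7 → (-1,-7,-1)
replace slot 3: 2·((-1)+(-7)) − (-1) = -15 → (-1,-7,-15)
replace slot 1: 2·((-7)+(-15)) − (-1) = -43 → (-43,-7,-15)

-43,-7,-15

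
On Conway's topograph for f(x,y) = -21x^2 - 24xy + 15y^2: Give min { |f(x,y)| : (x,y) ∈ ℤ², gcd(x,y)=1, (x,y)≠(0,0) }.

descent: ρ → (15,24,-21)  [lands on river]
river: ρ → (-21,18,18)
river: ρ → (18,18,-21)
river: ρ → (-21,24,15)
river: ρ → (15,36,-9)
river: ρ → (-9,36,15)
closes: descent 1, river 6
min |a| on river = 9

9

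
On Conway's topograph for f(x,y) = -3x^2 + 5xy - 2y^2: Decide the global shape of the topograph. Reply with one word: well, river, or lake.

D = b²−4ac = 5² − 4·(-3)·(-2) = 1
D = 1² is a perfect square ⇒ form factors over ℤ ⇒ lakes

lake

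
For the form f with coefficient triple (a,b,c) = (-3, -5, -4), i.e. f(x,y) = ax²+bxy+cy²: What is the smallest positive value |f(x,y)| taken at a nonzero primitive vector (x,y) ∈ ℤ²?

translate: b→-1 (≡5 mod 6), so (3,5,4)→(3,-1,2)
flip: (3,-1,2)→(2,1,3)
reduced (well bottom): (2,1,3) with a≤c, −a<b≤a
well minimum |f| = |-2| = 2 (negative-definite)

2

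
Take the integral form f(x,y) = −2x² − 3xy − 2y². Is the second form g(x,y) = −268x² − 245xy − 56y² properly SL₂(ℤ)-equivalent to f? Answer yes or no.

D₁ = -7, D₂ = -7
f is negative-definite; reduce −f:
−f: translate: b→-1 (≡3 mod 4), so (2,3,2)→(2,-1,1)
−f: flip: (2,-1,1)→(1,1,2)
−f: reduced (well bottom): (1,1,2) with a≤c, −a<b≤a
flip sign back: reduced form of f is (-1,-1,-2)
g is negative-definite; reduce −g:
−g: flip: (268,245,56)→(56,-245,268)
−g: translate: b→-21 (≡-245 mod 112), so (56,-245,268)→(56,-21,2)
−g: flip: (56,-21,2)→(2,21,56)
−g: translate: b→1 (≡21 mod 4), so (2,21,56)→(2,1,1)
−g: flip: (2,1,1)→(1,-1,2)
−g: translate: b→1 (≡-1 mod 2), so (1,-1,2)→(1,1,2)
−g: reduced (well bottom): (1,1,2) with a≤c, −a<b≤a
flip sign back: reduced form of g is (-1,-1,-2)
reduced forms (-1, -1, -2) vs (-1, -1, -2) ⇒ equivalent

yes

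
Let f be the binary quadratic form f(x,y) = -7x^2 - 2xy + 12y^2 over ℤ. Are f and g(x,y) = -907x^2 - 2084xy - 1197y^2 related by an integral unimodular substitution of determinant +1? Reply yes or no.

D₁ = 340, D₂ = 340
river cycle of f (length 14): (-7, 12, 7), (7, 16, -3), (-3, 14, 12), (12, 10, -5), (-5, 10, 12), (12, 14, -3), (-3, 16, 7), (7, 12, -7), (-7, 16, 3), (3, 14, -12), … (4 more)
river cycle of g (length 14): (3, 16, -7), (-7, 12, 7), (7, 16, -3), (-3, 14, 12), (12, 10, -5), (-5, 10, 12), (12, 14, -3), (-3, 16, 7), (7, 12, -7), (-7, 16, 3), … (4 more)
cycles coincide ⇒ equivalent

yes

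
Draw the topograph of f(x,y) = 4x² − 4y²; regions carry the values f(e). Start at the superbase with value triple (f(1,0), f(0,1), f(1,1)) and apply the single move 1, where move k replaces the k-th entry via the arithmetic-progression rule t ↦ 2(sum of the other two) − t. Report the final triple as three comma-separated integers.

start (4,-4,0) = (f(1,0),f(0,1),f(1,1))
replace slot 1: 2·((-4)+0) − 4 = -12 → (-12,-4,0)

-12,-4,0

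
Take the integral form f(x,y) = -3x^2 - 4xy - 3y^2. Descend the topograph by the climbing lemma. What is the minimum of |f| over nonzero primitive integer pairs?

translate: b→-2 (≡4 mod 6), so (3,4,3)→(3,-2,2)
flip: (3,-2,2)→(2,2,3)
reduced (well bottom): (2,2,3) with a≤c, −a<b≤a
well minimum |f| = |-2| = 2 (negative-definite)

2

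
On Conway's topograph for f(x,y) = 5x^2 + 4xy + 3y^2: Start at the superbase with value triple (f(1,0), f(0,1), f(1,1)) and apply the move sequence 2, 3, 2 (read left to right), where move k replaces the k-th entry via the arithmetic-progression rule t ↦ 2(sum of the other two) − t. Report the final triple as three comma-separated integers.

start (5,3,12) = (f(1,0),f(0,1),f(1,1))
replace slot 2: 2·(5+12) − 3 = 31 → (5,31,12)
replace slot 3: 2·(5+31) − 12 = 60 → (5,31,60)
replace slot 2: 2·(5+60) − 31 = 99 → (5,99,60)

5,99,60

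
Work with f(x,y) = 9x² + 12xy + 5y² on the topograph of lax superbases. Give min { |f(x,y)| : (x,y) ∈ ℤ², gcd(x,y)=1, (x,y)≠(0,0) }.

translate: b→-6 (≡12 mod 18), so (9,12,5)→(9,-6,2)
flip: (9,-6,2)→(2,6,9)
translate: b→2 (≡6 mod 4), so (2,6,9)→(2,2,5)
reduced (well bottom): (2,2,5) with a≤c, −a<b≤a
well minimum = a = 2

2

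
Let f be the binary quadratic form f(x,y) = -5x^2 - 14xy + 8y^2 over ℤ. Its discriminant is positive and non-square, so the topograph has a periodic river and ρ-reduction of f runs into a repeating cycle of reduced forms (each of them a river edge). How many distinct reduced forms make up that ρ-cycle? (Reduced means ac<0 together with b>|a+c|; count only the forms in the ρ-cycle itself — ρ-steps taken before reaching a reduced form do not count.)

D = 356, ⌊√D⌋ = 18
descent: ρ → (8,14,-5)  [lands on river]
river: ρ → (-5,16,5)
river: ρ → (5,14,-8)
river: ρ → (-8,18,1)
river: ρ → (1,18,-8)
river: ρ → (-8,14,5)
river: ρ → (5,16,-5)
river: ρ → (-5,14,8)
river: ρ → (8,18,-1)
river: ρ → (-1,18,8)
ρ-cycle length = 10 (tail of 1 descent step not counted)

10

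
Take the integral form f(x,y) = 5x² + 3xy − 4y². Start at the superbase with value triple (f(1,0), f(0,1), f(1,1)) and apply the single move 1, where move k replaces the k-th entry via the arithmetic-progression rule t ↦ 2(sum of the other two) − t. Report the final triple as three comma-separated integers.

start (5,-4,4) = (f(1,0),f(0,1),f(1,1))
replace slot 1: 2·((-4)+4) − 5 = -5 → (-5,-4,4)

-5,-4,4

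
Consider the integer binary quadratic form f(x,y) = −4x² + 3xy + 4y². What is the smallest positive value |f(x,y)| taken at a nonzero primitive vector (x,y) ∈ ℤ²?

river: ρ → (4,5,-3)
river: ρ → (-3,7,2)
river: ρ → (2,5,-6)
river: ρ → (-6,7,1)
river: ρ → (1,7,-6)
river: ρ → (-6,5,2)
river: ρ → (2,7,-3)
river: ρ → (-3,5,4)
river: ρ → (4,3,-4)
river: ρ → (-4,5,3)
river: ρ → (3,7,-2)
river: ρ → (-2,5,6)
river: ρ → (6,7,-1)
river: ρ → (-1,7,6)
river: ρ → (6,5,-2)
river: ρ → (-2,7,3)
river: ρ → (3,5,-4)
river: ρ → (-4,3,4)
closes: descent 0, river 18
min |a| on river = 1

1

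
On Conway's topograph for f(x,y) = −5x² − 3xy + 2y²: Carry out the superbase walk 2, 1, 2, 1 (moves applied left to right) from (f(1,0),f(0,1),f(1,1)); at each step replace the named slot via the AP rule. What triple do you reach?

start (-5,2,-6) = (f(1,0),f(0,1),f(1,1))
replace slot 2: 2·((-5)+(-6)) − 2 = -24 → (-5,-24,-6)
replace slot 1: 2·((-24)+(-6)) − (-5) = -55 → (-55,-24,-6)
replace slot 2: 2·((-55)+(-6)) − (-24) = -98 → (-55,-98,-6)
replace slot 1: 2·((-98)+(-6)) − (-55) = -153 → (-153,-98,-6)

-153,-98,-6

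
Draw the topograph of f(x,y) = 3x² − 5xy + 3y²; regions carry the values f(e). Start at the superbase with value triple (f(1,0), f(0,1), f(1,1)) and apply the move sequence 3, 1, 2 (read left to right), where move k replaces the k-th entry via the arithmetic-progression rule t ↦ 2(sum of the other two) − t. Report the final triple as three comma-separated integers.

start (3,3,1) = (f(1,0),f(0,1),f(1,1))
replace slot 3: 2·(3+3) − 1 = 11 → (3,3,11)
replace slot 1: 2·(3+11) − 3 = 25 → (25,3,11)
replace slot 2: 2·(25+11) − 3 = 69 → (25,69,11)

25,69,11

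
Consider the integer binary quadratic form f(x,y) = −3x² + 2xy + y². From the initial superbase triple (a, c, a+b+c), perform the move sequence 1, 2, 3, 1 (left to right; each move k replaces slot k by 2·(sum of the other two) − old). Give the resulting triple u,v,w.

start (-3,1,0) = (f(1,0),f(0,1),f(1,1))
replace slot 1: 2·(1+0) − (-3) = 5 → (5,1,0)
replace slot 2: 2·(5+0) − 1 = 9 → (5,9,0)
replace slot 3: 2·(5+9) − 0 = 28 → (5,9,28)
replace slot 1: 2·(9+28) − 5 = 69 → (69,9,28)

69,9,28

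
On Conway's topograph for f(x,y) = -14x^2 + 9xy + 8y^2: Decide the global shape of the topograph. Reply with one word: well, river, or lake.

D = b²−4ac = 9² − 4·(-14)·8 = 529
D = 23² is a perfect square ⇒ form factors over ℤ ⇒ lakes

lake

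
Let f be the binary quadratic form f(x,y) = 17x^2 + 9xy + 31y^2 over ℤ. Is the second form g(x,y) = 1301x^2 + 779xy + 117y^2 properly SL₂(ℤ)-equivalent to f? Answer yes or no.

D₁ = -2027, D₂ = -2027
f: reduced (well bottom): (17,9,31) with a≤c, −a<b≤a
g: flip: (1301,779,117)→(117,-779,1301)
g: translate: b→-77 (≡-779 mod 234), so (117,-779,1301)→(117,-77,17)
g: flip: (117,-77,17)→(17,77,117)
g: translate: b→9 (≡77 mod 34), so (17,77,117)→(17,9,31)
g: reduced (well bottom): (17,9,31) with a≤c, −a<b≤a
reduced forms (17, 9, 31) vs (17, 9, 31) ⇒ equivalent

yes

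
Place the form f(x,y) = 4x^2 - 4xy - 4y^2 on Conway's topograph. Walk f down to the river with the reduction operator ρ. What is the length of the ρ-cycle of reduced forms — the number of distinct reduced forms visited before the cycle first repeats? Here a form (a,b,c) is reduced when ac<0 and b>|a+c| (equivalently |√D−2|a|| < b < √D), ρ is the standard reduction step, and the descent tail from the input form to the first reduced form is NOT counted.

D = 80, ⌊√D⌋ = 8
descent: ρ → (-4,4,4)  [lands on river]
river: ρ → (4,4,-4)
ρ-cycle length = 2 (tail of 1 descent step not counted)

2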